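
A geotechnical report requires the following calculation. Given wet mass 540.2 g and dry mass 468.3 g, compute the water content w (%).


Result: 15.35 %

Derivation:
Using w = (m_wet - m_dry) / m_dry * 100
m_wet - m_dry = 540.2 - 468.3 = 71.9 g
w = 71.9 / 468.3 * 100
w = 15.35 %


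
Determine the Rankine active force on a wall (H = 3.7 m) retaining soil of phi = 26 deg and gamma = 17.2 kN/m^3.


Compute active earth pressure coefficient:
Ka = tan^2(45 - phi/2) = tan^2(32.0) = 0.390462
Compute active force:
Pa = 0.5 * Ka * gamma * H^2
Pa = 0.5 * 0.390462 * 17.2 * 3.7^2
Pa = 45.97 kN/m


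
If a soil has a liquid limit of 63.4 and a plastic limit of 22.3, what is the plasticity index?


Using PI = LL - PL
PI = 63.4 - 22.3
PI = 41.1


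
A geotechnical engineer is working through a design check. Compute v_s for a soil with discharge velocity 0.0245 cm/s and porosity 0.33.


Using v_s = v_d / n
v_s = 0.0245 / 0.33
v_s = 0.07424 cm/s


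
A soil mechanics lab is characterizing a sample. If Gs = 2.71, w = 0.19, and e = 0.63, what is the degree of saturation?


Result: 0.8173

Derivation:
Using S = Gs * w / e
S = 2.71 * 0.19 / 0.63
S = 0.8173


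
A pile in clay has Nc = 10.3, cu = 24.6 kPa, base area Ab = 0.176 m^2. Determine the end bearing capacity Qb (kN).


Using Qb = Nc * cu * Ab
Qb = 10.3 * 24.6 * 0.176
Qb = 44.59 kN


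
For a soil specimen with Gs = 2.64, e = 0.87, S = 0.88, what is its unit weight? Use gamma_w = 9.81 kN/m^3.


Using gamma = gamma_w * (Gs + S*e) / (1 + e)
Numerator: Gs + S*e = 2.64 + 0.88*0.87 = 3.4056
Denominator: 1 + e = 1 + 0.87 = 1.87
gamma = 9.81 * 3.4056 / 1.87
gamma = 17.866 kN/m^3


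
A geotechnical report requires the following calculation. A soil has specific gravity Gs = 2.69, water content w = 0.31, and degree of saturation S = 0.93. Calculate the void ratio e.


Using the relation e = Gs * w / S
e = 2.69 * 0.31 / 0.93
e = 0.8967


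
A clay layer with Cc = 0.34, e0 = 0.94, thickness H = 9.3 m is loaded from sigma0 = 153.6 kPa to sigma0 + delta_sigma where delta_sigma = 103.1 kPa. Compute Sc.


Using Sc = Cc * H / (1 + e0) * log10((sigma0 + delta_sigma) / sigma0)
Stress ratio = (153.6 + 103.1) / 153.6 = 1.67122
log10(1.67122) = 0.223035
Cc * H / (1 + e0) = 0.34 * 9.3 / (1 + 0.94) = 1.6299
Sc = 1.6299 * 0.223035
Sc = 0.3635 m


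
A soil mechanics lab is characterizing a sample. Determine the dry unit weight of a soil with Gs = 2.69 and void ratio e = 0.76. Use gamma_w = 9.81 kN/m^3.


Result: 14.994 kN/m^3

Derivation:
Using gamma_d = Gs * gamma_w / (1 + e)
gamma_d = 2.69 * 9.81 / (1 + 0.76)
gamma_d = 2.69 * 9.81 / 1.76
gamma_d = 14.994 kN/m^3


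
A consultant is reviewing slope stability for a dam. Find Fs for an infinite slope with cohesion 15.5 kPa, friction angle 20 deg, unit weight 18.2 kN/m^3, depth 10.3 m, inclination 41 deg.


Using Fs = c / (gamma*H*sin(beta)*cos(beta)) + tan(phi)/tan(beta)
Cohesion contribution = 15.5 / (18.2*10.3*sin(41)*cos(41))
Cohesion contribution = 0.166994
Friction contribution = tan(20)/tan(41) = 0.4187
Fs = 0.166994 + 0.4187
Fs = 0.586


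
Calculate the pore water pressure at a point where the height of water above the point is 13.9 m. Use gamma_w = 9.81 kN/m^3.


Using u = gamma_w * h_w
u = 9.81 * 13.9
u = 136.36 kPa


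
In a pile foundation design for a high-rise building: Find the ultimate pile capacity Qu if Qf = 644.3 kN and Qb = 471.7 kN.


Using Qu = Qf + Qb
Qu = 644.3 + 471.7
Qu = 1116.0 kN


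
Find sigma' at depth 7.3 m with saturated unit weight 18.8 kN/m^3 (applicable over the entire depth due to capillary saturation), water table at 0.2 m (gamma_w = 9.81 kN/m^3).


Total stress = gamma_sat * depth
sigma = 18.8 * 7.3 = 137.24 kPa
Pore water pressure u = gamma_w * (depth - d_wt)
u = 9.81 * (7.3 - 0.2) = 69.651 kPa
Effective stress = sigma - u
sigma' = 137.24 - 69.651 = 67.59 kPa


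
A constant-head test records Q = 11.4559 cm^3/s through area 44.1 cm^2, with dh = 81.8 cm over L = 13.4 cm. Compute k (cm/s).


Result: 0.042554 cm/s

Derivation:
Compute hydraulic gradient:
i = dh / L = 81.8 / 13.4 = 6.10448
Then apply Darcy's law:
k = Q / (A * i)
k = 11.4559 / (44.1 * 6.10448)
k = 11.4559 / 269.207
k = 0.042554 cm/s


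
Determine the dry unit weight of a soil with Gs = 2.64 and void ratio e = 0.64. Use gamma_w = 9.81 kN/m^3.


Using gamma_d = Gs * gamma_w / (1 + e)
gamma_d = 2.64 * 9.81 / (1 + 0.64)
gamma_d = 2.64 * 9.81 / 1.64
gamma_d = 15.792 kN/m^3


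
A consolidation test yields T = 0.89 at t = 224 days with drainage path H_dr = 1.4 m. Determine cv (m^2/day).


Result: 0.00779 m^2/day

Derivation:
Using cv = T * H_dr^2 / t
H_dr^2 = 1.4^2 = 1.96
cv = 0.89 * 1.96 / 224
cv = 0.00779 m^2/day


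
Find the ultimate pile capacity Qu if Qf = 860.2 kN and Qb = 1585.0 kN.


Result: 2445.2 kN

Derivation:
Using Qu = Qf + Qb
Qu = 860.2 + 1585.0
Qu = 2445.2 kN


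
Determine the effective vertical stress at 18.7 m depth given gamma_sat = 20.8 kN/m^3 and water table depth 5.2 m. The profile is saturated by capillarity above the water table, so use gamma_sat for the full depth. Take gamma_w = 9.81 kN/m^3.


Total stress = gamma_sat * depth
sigma = 20.8 * 18.7 = 388.96 kPa
Pore water pressure u = gamma_w * (depth - d_wt)
u = 9.81 * (18.7 - 5.2) = 132.435 kPa
Effective stress = sigma - u
sigma' = 388.96 - 132.435 = 256.53 kPa


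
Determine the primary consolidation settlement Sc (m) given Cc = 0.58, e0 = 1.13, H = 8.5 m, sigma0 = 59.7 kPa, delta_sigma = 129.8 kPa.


Result: 1.1611 m

Derivation:
Using Sc = Cc * H / (1 + e0) * log10((sigma0 + delta_sigma) / sigma0)
Stress ratio = (59.7 + 129.8) / 59.7 = 3.1742
log10(3.1742) = 0.501635
Cc * H / (1 + e0) = 0.58 * 8.5 / (1 + 1.13) = 2.31455
Sc = 2.31455 * 0.501635
Sc = 1.1611 m


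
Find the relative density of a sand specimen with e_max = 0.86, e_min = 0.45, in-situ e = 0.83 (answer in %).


Using Dr = (e_max - e) / (e_max - e_min) * 100
e_max - e = 0.86 - 0.83 = 0.03
e_max - e_min = 0.86 - 0.45 = 0.41
Dr = 0.03 / 0.41 * 100
Dr = 7.32 %


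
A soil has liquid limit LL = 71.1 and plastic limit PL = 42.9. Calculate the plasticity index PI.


Result: 28.2

Derivation:
Using PI = LL - PL
PI = 71.1 - 42.9
PI = 28.2


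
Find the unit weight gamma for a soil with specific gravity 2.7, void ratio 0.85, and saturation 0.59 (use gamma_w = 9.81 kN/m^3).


Using gamma = gamma_w * (Gs + S*e) / (1 + e)
Numerator: Gs + S*e = 2.7 + 0.59*0.85 = 3.2015
Denominator: 1 + e = 1 + 0.85 = 1.85
gamma = 9.81 * 3.2015 / 1.85
gamma = 16.977 kN/m^3


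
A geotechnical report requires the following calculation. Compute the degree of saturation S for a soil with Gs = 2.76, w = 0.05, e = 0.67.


Using S = Gs * w / e
S = 2.76 * 0.05 / 0.67
S = 0.206


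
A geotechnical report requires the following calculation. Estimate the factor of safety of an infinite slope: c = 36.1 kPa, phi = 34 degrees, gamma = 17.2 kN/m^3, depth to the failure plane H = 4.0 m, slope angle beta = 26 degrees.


Using Fs = c / (gamma*H*sin(beta)*cos(beta)) + tan(phi)/tan(beta)
Cohesion contribution = 36.1 / (17.2*4.0*sin(26)*cos(26))
Cohesion contribution = 1.33173
Friction contribution = tan(34)/tan(26) = 1.38295
Fs = 1.33173 + 1.38295
Fs = 2.715


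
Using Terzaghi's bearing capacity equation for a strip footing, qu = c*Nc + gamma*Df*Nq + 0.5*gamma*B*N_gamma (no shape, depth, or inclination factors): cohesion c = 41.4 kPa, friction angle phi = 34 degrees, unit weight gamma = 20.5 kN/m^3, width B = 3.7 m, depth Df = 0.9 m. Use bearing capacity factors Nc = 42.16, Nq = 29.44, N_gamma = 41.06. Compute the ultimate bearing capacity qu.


Result: 3845.79 kPa

Derivation:
Compute qu = c*Nc + gamma*Df*Nq + 0.5*gamma*B*N_gamma
Term 1: 41.4 * 42.16 = 1745.424
Term 2: 20.5 * 0.9 * 29.44 = 543.168
Term 3: 0.5 * 20.5 * 3.7 * 41.06 = 1557.2005
qu = 1745.424 + 543.168 + 1557.2005
qu = 3845.79 kPa


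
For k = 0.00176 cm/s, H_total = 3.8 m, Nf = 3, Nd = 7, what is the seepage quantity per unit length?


Convert k to m/s for unit consistency with H:
k = 0.00176 cm/s = 0.00176 / 100 m/s = 1.76e-05 m/s
Using q = k * H * Nf / Nd
Nf / Nd = 3 / 7 = 0.4286
q = 1.76e-05 * 3.8 * 0.4286
q = 2.866e-05 m^3/s per m


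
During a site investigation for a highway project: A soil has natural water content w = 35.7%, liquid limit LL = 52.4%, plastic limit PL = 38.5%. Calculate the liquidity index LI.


First compute the plasticity index:
PI = LL - PL = 52.4 - 38.5 = 13.9
Then compute the liquidity index:
LI = (w - PL) / PI
LI = (35.7 - 38.5) / 13.9
LI = -0.201


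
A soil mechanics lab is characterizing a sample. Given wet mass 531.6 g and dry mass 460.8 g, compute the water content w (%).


Using w = (m_wet - m_dry) / m_dry * 100
m_wet - m_dry = 531.6 - 460.8 = 70.8 g
w = 70.8 / 460.8 * 100
w = 15.36 %


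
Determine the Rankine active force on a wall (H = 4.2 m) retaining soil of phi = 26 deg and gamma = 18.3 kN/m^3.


Result: 63.02 kN/m

Derivation:
Compute active earth pressure coefficient:
Ka = tan^2(45 - phi/2) = tan^2(32.0) = 0.390462
Compute active force:
Pa = 0.5 * Ka * gamma * H^2
Pa = 0.5 * 0.390462 * 18.3 * 4.2^2
Pa = 63.02 kN/m


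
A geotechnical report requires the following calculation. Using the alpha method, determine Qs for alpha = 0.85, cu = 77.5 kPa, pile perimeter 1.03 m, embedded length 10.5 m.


Using Qs = alpha * cu * perimeter * L
Qs = 0.85 * 77.5 * 1.03 * 10.5
Qs = 712.44 kN


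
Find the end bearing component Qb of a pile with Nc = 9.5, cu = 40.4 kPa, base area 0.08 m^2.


Using Qb = Nc * cu * Ab
Qb = 9.5 * 40.4 * 0.08
Qb = 30.7 kN


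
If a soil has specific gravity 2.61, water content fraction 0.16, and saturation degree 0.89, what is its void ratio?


Using the relation e = Gs * w / S
e = 2.61 * 0.16 / 0.89
e = 0.4692


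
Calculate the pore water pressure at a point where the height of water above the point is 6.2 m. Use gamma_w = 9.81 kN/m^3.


Result: 60.82 kPa

Derivation:
Using u = gamma_w * h_w
u = 9.81 * 6.2
u = 60.82 kPa


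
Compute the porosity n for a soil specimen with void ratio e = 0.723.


Using the relation n = e / (1 + e)
n = 0.723 / (1 + 0.723)
n = 0.723 / 1.723
n = 0.4196


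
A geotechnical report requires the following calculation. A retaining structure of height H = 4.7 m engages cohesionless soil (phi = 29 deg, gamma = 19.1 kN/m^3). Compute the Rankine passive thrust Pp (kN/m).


Compute passive earth pressure coefficient:
Kp = tan^2(45 + phi/2) = tan^2(59.5) = 2.88206
Compute passive force:
Pp = 0.5 * Kp * gamma * H^2
Pp = 0.5 * 2.88206 * 19.1 * 4.7^2
Pp = 608.0 kN/m


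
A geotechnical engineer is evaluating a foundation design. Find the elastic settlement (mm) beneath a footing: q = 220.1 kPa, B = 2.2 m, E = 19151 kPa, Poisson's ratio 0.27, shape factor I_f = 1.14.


Result: 26.723 mm

Derivation:
Using Se = q * B * (1 - nu^2) * I_f / E
1 - nu^2 = 1 - 0.27^2 = 0.9271
Se = 220.1 * 2.2 * 0.9271 * 1.14 / 19151
Se = 0.026723 m
Convert to mm: Se = 0.026723 * 1000 = 26.723 mm


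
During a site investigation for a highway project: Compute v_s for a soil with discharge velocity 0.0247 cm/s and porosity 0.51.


Using v_s = v_d / n
v_s = 0.0247 / 0.51
v_s = 0.04843 cm/s


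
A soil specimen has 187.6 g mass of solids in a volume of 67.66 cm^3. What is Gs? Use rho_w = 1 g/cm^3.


Result: 2.773

Derivation:
Using Gs = m_s / (V_s * rho_w)
Since rho_w = 1 g/cm^3:
Gs = 187.6 / 67.66
Gs = 2.773


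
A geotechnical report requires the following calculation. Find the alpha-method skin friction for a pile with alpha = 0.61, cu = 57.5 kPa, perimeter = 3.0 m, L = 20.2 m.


Result: 2125.54 kN

Derivation:
Using Qs = alpha * cu * perimeter * L
Qs = 0.61 * 57.5 * 3.0 * 20.2
Qs = 2125.54 kN


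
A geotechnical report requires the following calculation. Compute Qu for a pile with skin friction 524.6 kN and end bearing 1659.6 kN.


Using Qu = Qf + Qb
Qu = 524.6 + 1659.6
Qu = 2184.2 kN


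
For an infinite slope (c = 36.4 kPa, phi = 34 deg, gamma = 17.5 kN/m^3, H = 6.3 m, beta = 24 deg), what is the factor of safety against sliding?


Using Fs = c / (gamma*H*sin(beta)*cos(beta)) + tan(phi)/tan(beta)
Cohesion contribution = 36.4 / (17.5*6.3*sin(24)*cos(24))
Cohesion contribution = 0.888545
Friction contribution = tan(34)/tan(24) = 1.51497
Fs = 0.888545 + 1.51497
Fs = 2.404


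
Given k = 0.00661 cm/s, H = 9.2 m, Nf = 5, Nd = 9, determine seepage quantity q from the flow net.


Convert k to m/s for unit consistency with H:
k = 0.00661 cm/s = 0.00661 / 100 m/s = 6.61e-05 m/s
Using q = k * H * Nf / Nd
Nf / Nd = 5 / 9 = 0.5556
q = 6.61e-05 * 9.2 * 0.5556
q = 0.0003378 m^3/s per m


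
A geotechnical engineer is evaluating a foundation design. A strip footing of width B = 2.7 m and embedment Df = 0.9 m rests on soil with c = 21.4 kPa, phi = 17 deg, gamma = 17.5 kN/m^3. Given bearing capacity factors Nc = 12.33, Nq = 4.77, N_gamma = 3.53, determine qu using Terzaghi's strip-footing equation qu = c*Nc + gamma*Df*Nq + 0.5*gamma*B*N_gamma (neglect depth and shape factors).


Result: 422.39 kPa

Derivation:
Compute qu = c*Nc + gamma*Df*Nq + 0.5*gamma*B*N_gamma
Term 1: 21.4 * 12.33 = 263.862
Term 2: 17.5 * 0.9 * 4.77 = 75.1275
Term 3: 0.5 * 17.5 * 2.7 * 3.53 = 83.39625
qu = 263.862 + 75.1275 + 83.39625
qu = 422.39 kPa


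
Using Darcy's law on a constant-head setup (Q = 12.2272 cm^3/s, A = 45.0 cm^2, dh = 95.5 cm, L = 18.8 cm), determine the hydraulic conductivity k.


Compute hydraulic gradient:
i = dh / L = 95.5 / 18.8 = 5.07979
Then apply Darcy's law:
k = Q / (A * i)
k = 12.2272 / (45.0 * 5.07979)
k = 12.2272 / 228.59
k = 0.05349 cm/s


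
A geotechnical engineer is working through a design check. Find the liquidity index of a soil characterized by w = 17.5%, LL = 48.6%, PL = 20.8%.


Result: -0.119

Derivation:
First compute the plasticity index:
PI = LL - PL = 48.6 - 20.8 = 27.8
Then compute the liquidity index:
LI = (w - PL) / PI
LI = (17.5 - 20.8) / 27.8
LI = -0.119


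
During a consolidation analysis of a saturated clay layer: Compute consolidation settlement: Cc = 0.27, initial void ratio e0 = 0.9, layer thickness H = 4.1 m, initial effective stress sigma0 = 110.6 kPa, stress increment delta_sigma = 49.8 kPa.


Using Sc = Cc * H / (1 + e0) * log10((sigma0 + delta_sigma) / sigma0)
Stress ratio = (110.6 + 49.8) / 110.6 = 1.45027
log10(1.45027) = 0.161449
Cc * H / (1 + e0) = 0.27 * 4.1 / (1 + 0.9) = 0.582632
Sc = 0.582632 * 0.161449
Sc = 0.0941 m


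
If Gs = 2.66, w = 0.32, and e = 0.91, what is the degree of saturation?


Result: 0.9354

Derivation:
Using S = Gs * w / e
S = 2.66 * 0.32 / 0.91
S = 0.9354


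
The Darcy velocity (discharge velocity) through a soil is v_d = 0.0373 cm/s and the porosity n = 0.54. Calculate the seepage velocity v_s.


Using v_s = v_d / n
v_s = 0.0373 / 0.54
v_s = 0.06907 cm/s


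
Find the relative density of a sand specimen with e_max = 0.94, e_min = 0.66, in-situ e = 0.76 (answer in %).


Using Dr = (e_max - e) / (e_max - e_min) * 100
e_max - e = 0.94 - 0.76 = 0.18
e_max - e_min = 0.94 - 0.66 = 0.28
Dr = 0.18 / 0.28 * 100
Dr = 64.29 %


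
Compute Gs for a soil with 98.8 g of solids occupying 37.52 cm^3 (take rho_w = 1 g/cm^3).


Result: 2.633

Derivation:
Using Gs = m_s / (V_s * rho_w)
Since rho_w = 1 g/cm^3:
Gs = 98.8 / 37.52
Gs = 2.633


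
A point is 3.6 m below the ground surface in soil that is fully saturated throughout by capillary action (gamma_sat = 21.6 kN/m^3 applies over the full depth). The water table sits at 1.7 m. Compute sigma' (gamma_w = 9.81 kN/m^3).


Total stress = gamma_sat * depth
sigma = 21.6 * 3.6 = 77.76 kPa
Pore water pressure u = gamma_w * (depth - d_wt)
u = 9.81 * (3.6 - 1.7) = 18.639 kPa
Effective stress = sigma - u
sigma' = 77.76 - 18.639 = 59.12 kPa


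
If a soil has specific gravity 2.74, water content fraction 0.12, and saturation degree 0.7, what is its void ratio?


Using the relation e = Gs * w / S
e = 2.74 * 0.12 / 0.7
e = 0.4697


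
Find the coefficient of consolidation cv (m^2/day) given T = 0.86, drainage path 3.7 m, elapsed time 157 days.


Using cv = T * H_dr^2 / t
H_dr^2 = 3.7^2 = 13.69
cv = 0.86 * 13.69 / 157
cv = 0.07499 m^2/day


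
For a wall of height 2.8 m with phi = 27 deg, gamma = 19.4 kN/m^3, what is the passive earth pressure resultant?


Compute passive earth pressure coefficient:
Kp = tan^2(45 + phi/2) = tan^2(58.5) = 2.66294
Compute passive force:
Pp = 0.5 * Kp * gamma * H^2
Pp = 0.5 * 2.66294 * 19.4 * 2.8^2
Pp = 202.51 kN/m


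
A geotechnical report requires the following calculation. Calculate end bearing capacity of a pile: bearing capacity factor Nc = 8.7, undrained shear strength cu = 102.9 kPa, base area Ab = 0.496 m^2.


Result: 444.03 kN

Derivation:
Using Qb = Nc * cu * Ab
Qb = 8.7 * 102.9 * 0.496
Qb = 444.03 kN


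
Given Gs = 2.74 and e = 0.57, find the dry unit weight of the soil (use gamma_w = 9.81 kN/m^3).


Using gamma_d = Gs * gamma_w / (1 + e)
gamma_d = 2.74 * 9.81 / (1 + 0.57)
gamma_d = 2.74 * 9.81 / 1.57
gamma_d = 17.121 kN/m^3


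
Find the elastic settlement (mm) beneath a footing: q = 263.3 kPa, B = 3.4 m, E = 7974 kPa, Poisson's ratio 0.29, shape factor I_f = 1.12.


Using Se = q * B * (1 - nu^2) * I_f / E
1 - nu^2 = 1 - 0.29^2 = 0.9159
Se = 263.3 * 3.4 * 0.9159 * 1.12 / 7974
Se = 0.115165 m
Convert to mm: Se = 0.115165 * 1000 = 115.165 mm


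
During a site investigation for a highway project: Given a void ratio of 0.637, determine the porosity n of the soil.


Using the relation n = e / (1 + e)
n = 0.637 / (1 + 0.637)
n = 0.637 / 1.637
n = 0.3891


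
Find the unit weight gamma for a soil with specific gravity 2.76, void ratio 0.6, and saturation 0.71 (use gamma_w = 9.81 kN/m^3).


Result: 19.534 kN/m^3

Derivation:
Using gamma = gamma_w * (Gs + S*e) / (1 + e)
Numerator: Gs + S*e = 2.76 + 0.71*0.6 = 3.186
Denominator: 1 + e = 1 + 0.6 = 1.6
gamma = 9.81 * 3.186 / 1.6
gamma = 19.534 kN/m^3


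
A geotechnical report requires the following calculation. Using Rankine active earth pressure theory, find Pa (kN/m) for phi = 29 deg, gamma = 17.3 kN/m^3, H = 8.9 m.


Compute active earth pressure coefficient:
Ka = tan^2(45 - phi/2) = tan^2(30.5) = 0.346974
Compute active force:
Pa = 0.5 * Ka * gamma * H^2
Pa = 0.5 * 0.346974 * 17.3 * 8.9^2
Pa = 237.73 kN/m


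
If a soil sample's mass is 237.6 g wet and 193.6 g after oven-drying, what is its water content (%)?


Using w = (m_wet - m_dry) / m_dry * 100
m_wet - m_dry = 237.6 - 193.6 = 44.0 g
w = 44.0 / 193.6 * 100
w = 22.73 %


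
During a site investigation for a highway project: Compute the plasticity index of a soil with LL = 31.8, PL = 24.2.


Result: 7.6

Derivation:
Using PI = LL - PL
PI = 31.8 - 24.2
PI = 7.6


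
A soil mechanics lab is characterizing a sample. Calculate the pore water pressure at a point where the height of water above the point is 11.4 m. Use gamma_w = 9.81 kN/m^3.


Using u = gamma_w * h_w
u = 9.81 * 11.4
u = 111.83 kPa


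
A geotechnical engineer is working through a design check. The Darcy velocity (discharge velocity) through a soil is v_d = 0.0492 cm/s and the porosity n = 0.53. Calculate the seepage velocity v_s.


Result: 0.09283 cm/s

Derivation:
Using v_s = v_d / n
v_s = 0.0492 / 0.53
v_s = 0.09283 cm/s


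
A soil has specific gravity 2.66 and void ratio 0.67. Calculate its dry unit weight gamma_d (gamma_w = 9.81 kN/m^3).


Using gamma_d = Gs * gamma_w / (1 + e)
gamma_d = 2.66 * 9.81 / (1 + 0.67)
gamma_d = 2.66 * 9.81 / 1.67
gamma_d = 15.626 kN/m^3


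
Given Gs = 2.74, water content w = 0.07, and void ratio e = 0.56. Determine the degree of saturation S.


Using S = Gs * w / e
S = 2.74 * 0.07 / 0.56
S = 0.3425


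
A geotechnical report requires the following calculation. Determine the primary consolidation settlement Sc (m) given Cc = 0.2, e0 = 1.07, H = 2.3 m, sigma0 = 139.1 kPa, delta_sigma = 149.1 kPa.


Result: 0.0703 m

Derivation:
Using Sc = Cc * H / (1 + e0) * log10((sigma0 + delta_sigma) / sigma0)
Stress ratio = (139.1 + 149.1) / 139.1 = 2.07189
log10(2.07189) = 0.316367
Cc * H / (1 + e0) = 0.2 * 2.3 / (1 + 1.07) = 0.222222
Sc = 0.222222 * 0.316367
Sc = 0.0703 m


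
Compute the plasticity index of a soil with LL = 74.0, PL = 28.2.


Using PI = LL - PL
PI = 74.0 - 28.2
PI = 45.8


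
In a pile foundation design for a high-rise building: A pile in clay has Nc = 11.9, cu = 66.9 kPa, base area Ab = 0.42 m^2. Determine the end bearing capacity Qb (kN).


Using Qb = Nc * cu * Ab
Qb = 11.9 * 66.9 * 0.42
Qb = 334.37 kN


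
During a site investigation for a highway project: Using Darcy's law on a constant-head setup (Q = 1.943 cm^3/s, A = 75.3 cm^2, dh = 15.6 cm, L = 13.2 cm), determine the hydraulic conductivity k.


Compute hydraulic gradient:
i = dh / L = 15.6 / 13.2 = 1.18182
Then apply Darcy's law:
k = Q / (A * i)
k = 1.943 / (75.3 * 1.18182)
k = 1.943 / 88.9909
k = 0.021834 cm/s


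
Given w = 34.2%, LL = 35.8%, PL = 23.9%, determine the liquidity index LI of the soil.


First compute the plasticity index:
PI = LL - PL = 35.8 - 23.9 = 11.9
Then compute the liquidity index:
LI = (w - PL) / PI
LI = (34.2 - 23.9) / 11.9
LI = 0.866


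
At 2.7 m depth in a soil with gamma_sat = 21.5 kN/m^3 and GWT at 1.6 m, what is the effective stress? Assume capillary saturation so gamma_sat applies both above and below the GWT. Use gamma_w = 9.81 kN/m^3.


Result: 47.26 kPa

Derivation:
Total stress = gamma_sat * depth
sigma = 21.5 * 2.7 = 58.05 kPa
Pore water pressure u = gamma_w * (depth - d_wt)
u = 9.81 * (2.7 - 1.6) = 10.791 kPa
Effective stress = sigma - u
sigma' = 58.05 - 10.791 = 47.26 kPa


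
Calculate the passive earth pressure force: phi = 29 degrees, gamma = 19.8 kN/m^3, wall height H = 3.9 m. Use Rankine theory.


Compute passive earth pressure coefficient:
Kp = tan^2(45 + phi/2) = tan^2(59.5) = 2.88206
Compute passive force:
Pp = 0.5 * Kp * gamma * H^2
Pp = 0.5 * 2.88206 * 19.8 * 3.9^2
Pp = 433.98 kN/m


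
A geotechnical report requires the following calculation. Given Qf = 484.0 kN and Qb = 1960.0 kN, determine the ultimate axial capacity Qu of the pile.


Result: 2444.0 kN

Derivation:
Using Qu = Qf + Qb
Qu = 484.0 + 1960.0
Qu = 2444.0 kN


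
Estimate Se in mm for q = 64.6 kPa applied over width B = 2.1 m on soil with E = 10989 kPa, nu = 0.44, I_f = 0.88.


Result: 8.76 mm

Derivation:
Using Se = q * B * (1 - nu^2) * I_f / E
1 - nu^2 = 1 - 0.44^2 = 0.8064
Se = 64.6 * 2.1 * 0.8064 * 0.88 / 10989
Se = 0.008760 m
Convert to mm: Se = 0.008760 * 1000 = 8.76 mm


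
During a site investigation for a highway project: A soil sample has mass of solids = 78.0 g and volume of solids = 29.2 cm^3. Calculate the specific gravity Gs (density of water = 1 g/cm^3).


Using Gs = m_s / (V_s * rho_w)
Since rho_w = 1 g/cm^3:
Gs = 78.0 / 29.2
Gs = 2.671


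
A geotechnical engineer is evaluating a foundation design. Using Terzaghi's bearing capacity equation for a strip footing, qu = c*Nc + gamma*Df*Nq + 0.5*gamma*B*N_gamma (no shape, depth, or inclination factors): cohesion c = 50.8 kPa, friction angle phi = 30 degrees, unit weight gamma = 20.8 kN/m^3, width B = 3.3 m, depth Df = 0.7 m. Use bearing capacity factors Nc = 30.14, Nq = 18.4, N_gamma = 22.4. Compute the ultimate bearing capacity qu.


Compute qu = c*Nc + gamma*Df*Nq + 0.5*gamma*B*N_gamma
Term 1: 50.8 * 30.14 = 1531.112
Term 2: 20.8 * 0.7 * 18.4 = 267.904
Term 3: 0.5 * 20.8 * 3.3 * 22.4 = 768.768
qu = 1531.112 + 267.904 + 768.768
qu = 2567.78 kPa


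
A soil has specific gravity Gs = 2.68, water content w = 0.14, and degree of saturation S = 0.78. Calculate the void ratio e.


Using the relation e = Gs * w / S
e = 2.68 * 0.14 / 0.78
e = 0.481


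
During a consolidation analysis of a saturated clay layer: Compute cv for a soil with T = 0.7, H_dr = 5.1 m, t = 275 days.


Using cv = T * H_dr^2 / t
H_dr^2 = 5.1^2 = 26.01
cv = 0.7 * 26.01 / 275
cv = 0.06621 m^2/day


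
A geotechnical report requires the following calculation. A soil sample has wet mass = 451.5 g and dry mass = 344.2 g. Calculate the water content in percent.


Using w = (m_wet - m_dry) / m_dry * 100
m_wet - m_dry = 451.5 - 344.2 = 107.3 g
w = 107.3 / 344.2 * 100
w = 31.17 %


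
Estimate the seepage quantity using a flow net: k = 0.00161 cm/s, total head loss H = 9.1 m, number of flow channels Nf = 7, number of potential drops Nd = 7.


Convert k to m/s for unit consistency with H:
k = 0.00161 cm/s = 0.00161 / 100 m/s = 1.61e-05 m/s
Using q = k * H * Nf / Nd
Nf / Nd = 7 / 7 = 1.0
q = 1.61e-05 * 9.1 * 1.0
q = 0.0001465 m^3/s per m


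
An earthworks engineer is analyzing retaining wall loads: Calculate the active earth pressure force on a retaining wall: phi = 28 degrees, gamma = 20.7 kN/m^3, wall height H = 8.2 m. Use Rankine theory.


Result: 251.26 kN/m

Derivation:
Compute active earth pressure coefficient:
Ka = tan^2(45 - phi/2) = tan^2(31.0) = 0.361033
Compute active force:
Pa = 0.5 * Ka * gamma * H^2
Pa = 0.5 * 0.361033 * 20.7 * 8.2^2
Pa = 251.26 kN/m


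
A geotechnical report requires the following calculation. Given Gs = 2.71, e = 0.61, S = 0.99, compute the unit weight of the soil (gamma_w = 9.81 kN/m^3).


Result: 20.192 kN/m^3

Derivation:
Using gamma = gamma_w * (Gs + S*e) / (1 + e)
Numerator: Gs + S*e = 2.71 + 0.99*0.61 = 3.3139
Denominator: 1 + e = 1 + 0.61 = 1.61
gamma = 9.81 * 3.3139 / 1.61
gamma = 20.192 kN/m^3


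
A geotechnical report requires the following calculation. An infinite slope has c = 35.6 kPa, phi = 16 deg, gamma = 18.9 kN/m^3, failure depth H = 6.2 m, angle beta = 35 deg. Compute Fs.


Using Fs = c / (gamma*H*sin(beta)*cos(beta)) + tan(phi)/tan(beta)
Cohesion contribution = 35.6 / (18.9*6.2*sin(35)*cos(35))
Cohesion contribution = 0.646607
Friction contribution = tan(16)/tan(35) = 0.409515
Fs = 0.646607 + 0.409515
Fs = 1.056


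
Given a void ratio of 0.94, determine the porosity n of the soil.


Using the relation n = e / (1 + e)
n = 0.94 / (1 + 0.94)
n = 0.94 / 1.94
n = 0.4845


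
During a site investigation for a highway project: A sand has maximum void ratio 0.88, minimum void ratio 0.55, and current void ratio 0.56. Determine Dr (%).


Using Dr = (e_max - e) / (e_max - e_min) * 100
e_max - e = 0.88 - 0.56 = 0.32
e_max - e_min = 0.88 - 0.55 = 0.33
Dr = 0.32 / 0.33 * 100
Dr = 96.97 %


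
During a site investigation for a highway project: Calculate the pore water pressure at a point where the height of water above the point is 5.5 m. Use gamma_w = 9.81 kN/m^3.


Result: 53.96 kPa

Derivation:
Using u = gamma_w * h_w
u = 9.81 * 5.5
u = 53.96 kPa


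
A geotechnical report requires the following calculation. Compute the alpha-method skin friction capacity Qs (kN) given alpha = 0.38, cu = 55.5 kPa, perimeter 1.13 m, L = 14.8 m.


Using Qs = alpha * cu * perimeter * L
Qs = 0.38 * 55.5 * 1.13 * 14.8
Qs = 352.71 kN


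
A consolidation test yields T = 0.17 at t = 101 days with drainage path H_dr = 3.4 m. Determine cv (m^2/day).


Using cv = T * H_dr^2 / t
H_dr^2 = 3.4^2 = 11.56
cv = 0.17 * 11.56 / 101
cv = 0.01946 m^2/day


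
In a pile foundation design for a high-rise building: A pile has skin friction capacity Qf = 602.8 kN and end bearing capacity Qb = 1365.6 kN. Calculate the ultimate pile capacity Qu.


Using Qu = Qf + Qb
Qu = 602.8 + 1365.6
Qu = 1968.4 kN


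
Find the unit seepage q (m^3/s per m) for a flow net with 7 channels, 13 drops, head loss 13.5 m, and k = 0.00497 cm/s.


Convert k to m/s for unit consistency with H:
k = 0.00497 cm/s = 0.00497 / 100 m/s = 4.97e-05 m/s
Using q = k * H * Nf / Nd
Nf / Nd = 7 / 13 = 0.5385
q = 4.97e-05 * 13.5 * 0.5385
q = 0.0003613 m^3/s per m


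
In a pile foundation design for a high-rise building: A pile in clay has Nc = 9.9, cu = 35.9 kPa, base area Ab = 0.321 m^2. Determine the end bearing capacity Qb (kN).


Using Qb = Nc * cu * Ab
Qb = 9.9 * 35.9 * 0.321
Qb = 114.09 kN


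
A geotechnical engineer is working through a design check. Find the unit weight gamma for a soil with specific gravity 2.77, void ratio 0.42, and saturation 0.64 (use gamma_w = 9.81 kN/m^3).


Using gamma = gamma_w * (Gs + S*e) / (1 + e)
Numerator: Gs + S*e = 2.77 + 0.64*0.42 = 3.0388
Denominator: 1 + e = 1 + 0.42 = 1.42
gamma = 9.81 * 3.0388 / 1.42
gamma = 20.993 kN/m^3


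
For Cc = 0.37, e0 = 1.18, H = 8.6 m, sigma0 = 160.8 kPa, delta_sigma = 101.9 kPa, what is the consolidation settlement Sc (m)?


Using Sc = Cc * H / (1 + e0) * log10((sigma0 + delta_sigma) / sigma0)
Stress ratio = (160.8 + 101.9) / 160.8 = 1.63371
log10(1.63371) = 0.213174
Cc * H / (1 + e0) = 0.37 * 8.6 / (1 + 1.18) = 1.45963
Sc = 1.45963 * 0.213174
Sc = 0.3112 m


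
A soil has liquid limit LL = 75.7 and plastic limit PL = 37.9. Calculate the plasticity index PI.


Using PI = LL - PL
PI = 75.7 - 37.9
PI = 37.8


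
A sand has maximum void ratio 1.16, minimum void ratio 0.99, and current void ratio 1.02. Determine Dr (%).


Result: 82.35 %

Derivation:
Using Dr = (e_max - e) / (e_max - e_min) * 100
e_max - e = 1.16 - 1.02 = 0.14
e_max - e_min = 1.16 - 0.99 = 0.17
Dr = 0.14 / 0.17 * 100
Dr = 82.35 %


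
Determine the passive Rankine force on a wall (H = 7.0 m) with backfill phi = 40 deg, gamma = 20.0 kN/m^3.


Compute passive earth pressure coefficient:
Kp = tan^2(45 + phi/2) = tan^2(65.0) = 4.59891
Compute passive force:
Pp = 0.5 * Kp * gamma * H^2
Pp = 0.5 * 4.59891 * 20.0 * 7.0^2
Pp = 2253.47 kN/m


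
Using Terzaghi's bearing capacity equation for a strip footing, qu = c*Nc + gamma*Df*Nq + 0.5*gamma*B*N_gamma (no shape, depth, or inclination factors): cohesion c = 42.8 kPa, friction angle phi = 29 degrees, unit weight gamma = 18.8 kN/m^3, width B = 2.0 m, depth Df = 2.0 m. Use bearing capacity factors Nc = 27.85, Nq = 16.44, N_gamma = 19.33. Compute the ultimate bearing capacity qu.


Compute qu = c*Nc + gamma*Df*Nq + 0.5*gamma*B*N_gamma
Term 1: 42.8 * 27.85 = 1191.98
Term 2: 18.8 * 2.0 * 16.44 = 618.144
Term 3: 0.5 * 18.8 * 2.0 * 19.33 = 363.404
qu = 1191.98 + 618.144 + 363.404
qu = 2173.53 kPa


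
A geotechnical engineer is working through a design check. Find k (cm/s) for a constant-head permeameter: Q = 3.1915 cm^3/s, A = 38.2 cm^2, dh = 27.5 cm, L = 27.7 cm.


Result: 0.084155 cm/s

Derivation:
Compute hydraulic gradient:
i = dh / L = 27.5 / 27.7 = 0.99278
Then apply Darcy's law:
k = Q / (A * i)
k = 3.1915 / (38.2 * 0.99278)
k = 3.1915 / 37.9242
k = 0.084155 cm/s


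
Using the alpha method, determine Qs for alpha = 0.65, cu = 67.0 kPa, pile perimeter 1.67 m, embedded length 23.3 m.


Using Qs = alpha * cu * perimeter * L
Qs = 0.65 * 67.0 * 1.67 * 23.3
Qs = 1694.57 kN


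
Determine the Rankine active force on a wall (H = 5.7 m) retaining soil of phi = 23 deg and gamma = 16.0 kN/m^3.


Compute active earth pressure coefficient:
Ka = tan^2(45 - phi/2) = tan^2(33.5) = 0.438092
Compute active force:
Pa = 0.5 * Ka * gamma * H^2
Pa = 0.5 * 0.438092 * 16.0 * 5.7^2
Pa = 113.87 kN/m


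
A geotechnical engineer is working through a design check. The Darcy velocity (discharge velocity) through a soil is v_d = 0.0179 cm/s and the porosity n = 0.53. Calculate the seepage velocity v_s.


Using v_s = v_d / n
v_s = 0.0179 / 0.53
v_s = 0.03377 cm/s


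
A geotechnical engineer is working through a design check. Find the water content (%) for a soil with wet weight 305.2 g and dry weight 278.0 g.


Using w = (m_wet - m_dry) / m_dry * 100
m_wet - m_dry = 305.2 - 278.0 = 27.2 g
w = 27.2 / 278.0 * 100
w = 9.78 %


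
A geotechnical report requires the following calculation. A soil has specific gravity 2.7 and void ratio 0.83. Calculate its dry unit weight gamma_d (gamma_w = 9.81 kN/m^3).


Using gamma_d = Gs * gamma_w / (1 + e)
gamma_d = 2.7 * 9.81 / (1 + 0.83)
gamma_d = 2.7 * 9.81 / 1.83
gamma_d = 14.474 kN/m^3


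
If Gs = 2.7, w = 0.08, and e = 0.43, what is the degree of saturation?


Using S = Gs * w / e
S = 2.7 * 0.08 / 0.43
S = 0.5023


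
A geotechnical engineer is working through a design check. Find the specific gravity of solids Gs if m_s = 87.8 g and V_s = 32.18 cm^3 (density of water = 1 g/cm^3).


Using Gs = m_s / (V_s * rho_w)
Since rho_w = 1 g/cm^3:
Gs = 87.8 / 32.18
Gs = 2.728


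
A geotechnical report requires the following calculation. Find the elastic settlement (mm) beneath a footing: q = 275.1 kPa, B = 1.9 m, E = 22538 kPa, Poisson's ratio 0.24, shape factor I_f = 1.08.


Result: 23.604 mm

Derivation:
Using Se = q * B * (1 - nu^2) * I_f / E
1 - nu^2 = 1 - 0.24^2 = 0.9424
Se = 275.1 * 1.9 * 0.9424 * 1.08 / 22538
Se = 0.023604 m
Convert to mm: Se = 0.023604 * 1000 = 23.604 mm


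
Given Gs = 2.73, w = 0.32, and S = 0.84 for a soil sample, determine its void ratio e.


Result: 1.04

Derivation:
Using the relation e = Gs * w / S
e = 2.73 * 0.32 / 0.84
e = 1.04


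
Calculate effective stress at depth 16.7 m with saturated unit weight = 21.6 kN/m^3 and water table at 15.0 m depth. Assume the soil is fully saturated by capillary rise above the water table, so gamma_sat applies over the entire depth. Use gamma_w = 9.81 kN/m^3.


Total stress = gamma_sat * depth
sigma = 21.6 * 16.7 = 360.72 kPa
Pore water pressure u = gamma_w * (depth - d_wt)
u = 9.81 * (16.7 - 15.0) = 16.677 kPa
Effective stress = sigma - u
sigma' = 360.72 - 16.677 = 344.04 kPa


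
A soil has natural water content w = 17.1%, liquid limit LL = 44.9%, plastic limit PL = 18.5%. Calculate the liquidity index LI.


First compute the plasticity index:
PI = LL - PL = 44.9 - 18.5 = 26.4
Then compute the liquidity index:
LI = (w - PL) / PI
LI = (17.1 - 18.5) / 26.4
LI = -0.053


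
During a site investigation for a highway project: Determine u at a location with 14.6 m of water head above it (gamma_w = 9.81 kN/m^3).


Using u = gamma_w * h_w
u = 9.81 * 14.6
u = 143.23 kPa


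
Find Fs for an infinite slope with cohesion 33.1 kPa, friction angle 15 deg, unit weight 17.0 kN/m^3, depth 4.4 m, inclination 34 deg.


Result: 1.352

Derivation:
Using Fs = c / (gamma*H*sin(beta)*cos(beta)) + tan(phi)/tan(beta)
Cohesion contribution = 33.1 / (17.0*4.4*sin(34)*cos(34))
Cohesion contribution = 0.954532
Friction contribution = tan(15)/tan(34) = 0.397251
Fs = 0.954532 + 0.397251
Fs = 1.352


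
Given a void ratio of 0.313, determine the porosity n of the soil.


Result: 0.2384

Derivation:
Using the relation n = e / (1 + e)
n = 0.313 / (1 + 0.313)
n = 0.313 / 1.313
n = 0.2384


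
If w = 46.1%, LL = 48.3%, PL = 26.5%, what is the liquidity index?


First compute the plasticity index:
PI = LL - PL = 48.3 - 26.5 = 21.8
Then compute the liquidity index:
LI = (w - PL) / PI
LI = (46.1 - 26.5) / 21.8
LI = 0.899


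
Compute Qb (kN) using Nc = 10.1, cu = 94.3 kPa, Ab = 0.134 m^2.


Result: 127.63 kN

Derivation:
Using Qb = Nc * cu * Ab
Qb = 10.1 * 94.3 * 0.134
Qb = 127.63 kN


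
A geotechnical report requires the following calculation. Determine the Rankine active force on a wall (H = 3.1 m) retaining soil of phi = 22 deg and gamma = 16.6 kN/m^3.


Compute active earth pressure coefficient:
Ka = tan^2(45 - phi/2) = tan^2(34.0) = 0.454962
Compute active force:
Pa = 0.5 * Ka * gamma * H^2
Pa = 0.5 * 0.454962 * 16.6 * 3.1^2
Pa = 36.29 kN/m


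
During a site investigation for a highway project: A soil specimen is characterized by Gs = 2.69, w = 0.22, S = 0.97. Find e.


Using the relation e = Gs * w / S
e = 2.69 * 0.22 / 0.97
e = 0.6101


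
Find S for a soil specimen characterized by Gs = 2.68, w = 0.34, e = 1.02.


Using S = Gs * w / e
S = 2.68 * 0.34 / 1.02
S = 0.8933


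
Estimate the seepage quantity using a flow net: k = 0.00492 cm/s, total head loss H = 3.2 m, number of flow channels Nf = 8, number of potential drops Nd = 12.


Convert k to m/s for unit consistency with H:
k = 0.00492 cm/s = 0.00492 / 100 m/s = 4.92e-05 m/s
Using q = k * H * Nf / Nd
Nf / Nd = 8 / 12 = 0.6667
q = 4.92e-05 * 3.2 * 0.6667
q = 0.000105 m^3/s per m


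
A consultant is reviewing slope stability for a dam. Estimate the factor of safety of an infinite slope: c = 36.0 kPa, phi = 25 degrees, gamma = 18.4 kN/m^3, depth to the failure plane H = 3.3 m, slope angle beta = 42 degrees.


Result: 1.71

Derivation:
Using Fs = c / (gamma*H*sin(beta)*cos(beta)) + tan(phi)/tan(beta)
Cohesion contribution = 36.0 / (18.4*3.3*sin(42)*cos(42))
Cohesion contribution = 1.1923
Friction contribution = tan(25)/tan(42) = 0.517887
Fs = 1.1923 + 0.517887
Fs = 1.71


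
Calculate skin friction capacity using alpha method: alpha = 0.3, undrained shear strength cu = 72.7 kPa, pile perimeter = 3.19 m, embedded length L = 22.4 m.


Result: 1558.46 kN

Derivation:
Using Qs = alpha * cu * perimeter * L
Qs = 0.3 * 72.7 * 3.19 * 22.4
Qs = 1558.46 kN


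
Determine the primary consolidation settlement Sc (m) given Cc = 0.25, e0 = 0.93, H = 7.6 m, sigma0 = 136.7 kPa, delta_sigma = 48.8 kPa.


Using Sc = Cc * H / (1 + e0) * log10((sigma0 + delta_sigma) / sigma0)
Stress ratio = (136.7 + 48.8) / 136.7 = 1.35699
log10(1.35699) = 0.132575
Cc * H / (1 + e0) = 0.25 * 7.6 / (1 + 0.93) = 0.984456
Sc = 0.984456 * 0.132575
Sc = 0.1305 m


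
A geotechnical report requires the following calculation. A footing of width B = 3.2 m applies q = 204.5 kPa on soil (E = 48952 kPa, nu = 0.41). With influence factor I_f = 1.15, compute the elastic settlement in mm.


Using Se = q * B * (1 - nu^2) * I_f / E
1 - nu^2 = 1 - 0.41^2 = 0.8319
Se = 204.5 * 3.2 * 0.8319 * 1.15 / 48952
Se = 0.012789 m
Convert to mm: Se = 0.012789 * 1000 = 12.789 mm


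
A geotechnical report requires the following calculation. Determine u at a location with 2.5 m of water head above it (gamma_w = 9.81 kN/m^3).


Result: 24.53 kPa

Derivation:
Using u = gamma_w * h_w
u = 9.81 * 2.5
u = 24.53 kPa


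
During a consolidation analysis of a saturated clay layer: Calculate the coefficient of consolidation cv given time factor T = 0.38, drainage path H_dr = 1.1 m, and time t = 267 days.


Using cv = T * H_dr^2 / t
H_dr^2 = 1.1^2 = 1.21
cv = 0.38 * 1.21 / 267
cv = 0.00172 m^2/day


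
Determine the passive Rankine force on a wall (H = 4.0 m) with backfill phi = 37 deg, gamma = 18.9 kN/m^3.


Result: 608.25 kN/m

Derivation:
Compute passive earth pressure coefficient:
Kp = tan^2(45 + phi/2) = tan^2(63.5) = 4.022791
Compute passive force:
Pp = 0.5 * Kp * gamma * H^2
Pp = 0.5 * 4.022791 * 18.9 * 4.0^2
Pp = 608.25 kN/m


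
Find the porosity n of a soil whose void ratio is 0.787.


Using the relation n = e / (1 + e)
n = 0.787 / (1 + 0.787)
n = 0.787 / 1.787
n = 0.4404


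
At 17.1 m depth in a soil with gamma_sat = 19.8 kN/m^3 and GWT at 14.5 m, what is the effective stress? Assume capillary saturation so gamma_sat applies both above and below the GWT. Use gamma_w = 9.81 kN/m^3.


Total stress = gamma_sat * depth
sigma = 19.8 * 17.1 = 338.58 kPa
Pore water pressure u = gamma_w * (depth - d_wt)
u = 9.81 * (17.1 - 14.5) = 25.506 kPa
Effective stress = sigma - u
sigma' = 338.58 - 25.506 = 313.07 kPa


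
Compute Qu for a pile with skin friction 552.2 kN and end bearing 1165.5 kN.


Using Qu = Qf + Qb
Qu = 552.2 + 1165.5
Qu = 1717.7 kN


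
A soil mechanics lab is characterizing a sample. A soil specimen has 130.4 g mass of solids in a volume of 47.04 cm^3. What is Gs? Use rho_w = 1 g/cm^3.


Result: 2.772

Derivation:
Using Gs = m_s / (V_s * rho_w)
Since rho_w = 1 g/cm^3:
Gs = 130.4 / 47.04
Gs = 2.772


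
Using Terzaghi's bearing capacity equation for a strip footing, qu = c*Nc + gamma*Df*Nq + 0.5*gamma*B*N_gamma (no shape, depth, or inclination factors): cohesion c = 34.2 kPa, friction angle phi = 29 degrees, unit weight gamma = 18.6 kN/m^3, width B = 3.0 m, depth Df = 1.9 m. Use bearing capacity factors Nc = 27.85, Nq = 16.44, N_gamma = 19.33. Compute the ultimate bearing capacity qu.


Compute qu = c*Nc + gamma*Df*Nq + 0.5*gamma*B*N_gamma
Term 1: 34.2 * 27.85 = 952.47
Term 2: 18.6 * 1.9 * 16.44 = 580.9896
Term 3: 0.5 * 18.6 * 3.0 * 19.33 = 539.307
qu = 952.47 + 580.9896 + 539.307
qu = 2072.77 kPa
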